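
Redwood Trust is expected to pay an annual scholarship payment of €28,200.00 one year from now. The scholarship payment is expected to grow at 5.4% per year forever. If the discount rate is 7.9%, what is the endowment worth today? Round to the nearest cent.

€1128000.00

Growing perpetuity: P = D₁ / (r − g) = €28,200.0000 / (0.079 − 0.054) = €1,128,000.00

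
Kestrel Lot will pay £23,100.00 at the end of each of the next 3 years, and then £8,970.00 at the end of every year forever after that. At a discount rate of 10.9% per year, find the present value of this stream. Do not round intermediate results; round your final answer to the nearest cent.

£116883.41

PV of 3-year annuity: £23,100.00 × [1 − (1+0.109)^−3] / 0.109 = 56548.13449
Perpetuity value at year 3: £8,970.00 / 0.109 = 82293.57798
PV of perpetuity: 82293.57798 / (1+0.109)^3 = 60335.27641
Total PV = 56548.13449 + 60335.27641 = 116883.41090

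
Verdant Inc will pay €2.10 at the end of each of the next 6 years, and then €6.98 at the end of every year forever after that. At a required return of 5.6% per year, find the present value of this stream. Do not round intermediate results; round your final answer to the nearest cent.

€100.34

PV of 6-year annuity: €2.10 × [1 − (1+0.056)^−6] / 0.056 = 10.45744
Perpetuity value at year 6: €6.98 / 0.056 = 124.64286
PV of perpetuity: 124.64286 / (1+0.056)^6 = 89.88431
Total PV = 10.45744 + 89.88431 = 100.34175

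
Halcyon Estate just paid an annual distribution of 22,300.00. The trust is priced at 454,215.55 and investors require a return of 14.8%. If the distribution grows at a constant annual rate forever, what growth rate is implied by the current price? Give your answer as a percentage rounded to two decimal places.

P = D₀(1+g)/(r−g) ⇒ P(r−g) = D₀(1+g) ⇒ g(P+D₀) = P·r − D₀
g = (P·r − D₀)/(P + D₀) = (454,215.55×0.148 − 22,300.00) / (454,215.55 + 22,300.00) = 0.094276

9.43%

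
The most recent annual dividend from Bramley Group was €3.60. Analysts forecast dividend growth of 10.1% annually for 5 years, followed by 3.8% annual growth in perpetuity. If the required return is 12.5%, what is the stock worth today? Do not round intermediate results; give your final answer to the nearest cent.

D_1 = 3.96360
D_2 = 4.36392
D_3 = 4.80468
D_4 = 5.28995
D_5 = 5.82424
Terminal value at year 5: TV = D_5×(1+g_2)/(r−g_2) = 6.04556/0.087 = 69.48918
P_0 = D_1/(1+r)^1 + D_2/(1+r)^2 + D_3/(1+r)^3 + D_4/(1+r)^4 + D_5/(1+r)^5 + TV/(1+r)^5
    = 3.52320 + 3.44804 + 3.37448 + 3.30249 + 3.23204 + 38.56156 = 55.44181

€55.44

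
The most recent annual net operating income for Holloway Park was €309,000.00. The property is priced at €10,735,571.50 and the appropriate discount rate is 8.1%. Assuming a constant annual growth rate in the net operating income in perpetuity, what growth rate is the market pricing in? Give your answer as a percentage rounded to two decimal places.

P = D₀(1+g)/(r−g) ⇒ P(r−g) = D₀(1+g) ⇒ g(P+D₀) = P·r − D₀
g = (P·r − D₀)/(P + D₀) = (€10,735,571.50×0.081 − €309,000.00) / (€10,735,571.50 + €309,000.00) = 0.050756

5.08%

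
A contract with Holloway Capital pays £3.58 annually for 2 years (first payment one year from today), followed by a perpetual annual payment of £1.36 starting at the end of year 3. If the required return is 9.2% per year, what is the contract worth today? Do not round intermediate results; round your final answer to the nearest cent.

£18.68

PV of 2-year annuity: £3.58 × [1 − (1+0.092)^−2] / 0.092 = 6.28058
Perpetuity value at year 2: £1.36 / 0.092 = 14.78261
PV of perpetuity: 14.78261 / (1+0.092)^2 = 12.39669
Total PV = 6.28058 + 12.39669 = 18.67727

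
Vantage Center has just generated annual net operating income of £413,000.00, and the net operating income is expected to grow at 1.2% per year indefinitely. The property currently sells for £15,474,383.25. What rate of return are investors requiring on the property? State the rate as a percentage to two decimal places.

3.90%

D₁ = £413,000.00 × 1.012 = £417,956.0000
P = D₁/(r − g) ⇒ r = D₁/P + g = £417,956.0000/£15,474,383.25 + 0.012 = 0.027010 + 0.012 = 0.039010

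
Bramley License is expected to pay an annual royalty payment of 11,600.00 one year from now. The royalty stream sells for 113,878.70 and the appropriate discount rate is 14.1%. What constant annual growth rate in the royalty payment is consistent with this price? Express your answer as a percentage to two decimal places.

P = D₁/(r−g) ⇒ g = r − D₁/P = 0.141 − 11,600.00/113,878.70 = 0.039137

3.91%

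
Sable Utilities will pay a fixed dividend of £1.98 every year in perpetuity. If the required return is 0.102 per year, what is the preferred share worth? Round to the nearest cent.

Level perpetuity: PV = C / r = £1.98 / 0.102 = £19.41

£19.41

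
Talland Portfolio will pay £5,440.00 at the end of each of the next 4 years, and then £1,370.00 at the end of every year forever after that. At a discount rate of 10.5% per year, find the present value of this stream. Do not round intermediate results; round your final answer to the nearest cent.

PV of 4-year annuity: £5,440.00 × [1 − (1+0.105)^−4] / 0.105 = 17059.06935
Perpetuity value at year 4: £1,370.00 / 0.105 = 13047.61905
PV of perpetuity: 13047.61905 / (1+0.105)^4 = 8751.49313
Total PV = 17059.06935 + 8751.49313 = 25810.56248

£25810.56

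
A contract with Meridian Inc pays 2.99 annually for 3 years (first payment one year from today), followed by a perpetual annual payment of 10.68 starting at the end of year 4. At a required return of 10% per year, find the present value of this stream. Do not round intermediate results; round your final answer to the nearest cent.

87.68

PV of 3-year annuity: 2.99 × [1 − (1+0.1)^−3] / 0.1 = 7.43569
Perpetuity value at year 3: 10.68 / 0.1 = 106.80000
PV of perpetuity: 106.80000 / (1+0.1)^3 = 80.24042
Total PV = 7.43569 + 80.24042 = 87.67611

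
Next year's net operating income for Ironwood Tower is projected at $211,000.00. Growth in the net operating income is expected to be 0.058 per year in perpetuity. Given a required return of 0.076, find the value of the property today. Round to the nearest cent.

Growing perpetuity: P = D₁ / (r − g) = $211,000.0000 / (0.076 − 0.058) = $11,722,222.22

$11722222.22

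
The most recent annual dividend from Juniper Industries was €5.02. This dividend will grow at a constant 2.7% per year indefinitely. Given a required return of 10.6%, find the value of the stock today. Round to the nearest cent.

D₁ = D₀ × (1 + g) = €5.02 × 1.027 = €5.1555
Growing perpetuity: P = D₁ / (r − g) = €5.1555 / (0.106 − 0.027) = €65.26

€65.26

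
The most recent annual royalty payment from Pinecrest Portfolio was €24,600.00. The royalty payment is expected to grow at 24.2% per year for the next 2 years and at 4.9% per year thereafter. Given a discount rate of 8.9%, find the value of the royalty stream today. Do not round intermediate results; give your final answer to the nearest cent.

D_1 = 30553.20000
D_2 = 37947.07440
Terminal value at year 2: TV = D_2×(1+g_2)/(r−g_2) = 39806.48105/0.04 = 995162.02614
P_0 = D_1/(1+r)^1 + D_2/(1+r)^2 + TV/(1+r)^2
    = 28056.19835 + 31997.97828 + 839146.98040 = 899201.15702

€899201.16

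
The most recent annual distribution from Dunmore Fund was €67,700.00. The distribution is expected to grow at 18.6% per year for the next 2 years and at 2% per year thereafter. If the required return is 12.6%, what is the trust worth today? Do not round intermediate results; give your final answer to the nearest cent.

€869143.76

D_1 = 80292.20000
D_2 = 95226.54920
Terminal value at year 2: TV = D_2×(1+g_2)/(r−g_2) = 97131.08018/0.106 = 916330.94513
P_0 = D_1/(1+r)^1 + D_2/(1+r)^2 + TV/(1+r)^2
    = 71307.46004 + 75107.14707 + 722729.15106 = 869143.75817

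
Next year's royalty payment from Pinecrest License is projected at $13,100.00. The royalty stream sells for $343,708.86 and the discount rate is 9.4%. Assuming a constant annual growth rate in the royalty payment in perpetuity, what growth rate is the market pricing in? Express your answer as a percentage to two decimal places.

P = D₁/(r−g) ⇒ g = r − D₁/P = 0.094 − $13,100.00/$343,708.86 = 0.055886

5.59%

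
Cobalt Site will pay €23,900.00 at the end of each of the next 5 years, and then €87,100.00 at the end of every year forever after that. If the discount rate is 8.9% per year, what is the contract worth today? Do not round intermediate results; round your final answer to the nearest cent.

PV of 5-year annuity: €23,900.00 × [1 − (1+0.089)^−5] / 0.089 = 93204.37516
Perpetuity value at year 5: €87,100.00 / 0.089 = 978651.68539
PV of perpetuity: 978651.68539 / (1+0.089)^5 = 638982.18427
Total PV = 93204.37516 + 638982.18427 = 732186.55944

€732186.56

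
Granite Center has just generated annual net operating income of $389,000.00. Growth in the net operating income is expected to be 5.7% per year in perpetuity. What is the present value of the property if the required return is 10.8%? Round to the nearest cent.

D₁ = D₀ × (1 + g) = $389,000.00 × 1.057 = $411,173.0000
Growing perpetuity: P = D₁ / (r − g) = $411,173.0000 / (0.108 − 0.057) = $8,062,215.69

$8062215.69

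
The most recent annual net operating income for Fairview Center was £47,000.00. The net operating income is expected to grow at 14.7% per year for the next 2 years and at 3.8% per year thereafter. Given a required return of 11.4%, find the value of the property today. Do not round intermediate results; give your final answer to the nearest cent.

D_1 = 53909.00000
D_2 = 61833.62300
Terminal value at year 2: TV = D_2×(1+g_2)/(r−g_2) = 64183.30067/0.076 = 844517.11413
P_0 = D_1/(1+r)^1 + D_2/(1+r)^2 + TV/(1+r)^2
    = 48392.28007 + 49825.80363 + 680515.58114 = 778733.66484

£778733.66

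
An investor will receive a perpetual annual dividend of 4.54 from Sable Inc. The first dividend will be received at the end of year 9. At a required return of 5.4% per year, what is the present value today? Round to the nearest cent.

Value at end of year 8: C / r = 4.54 / 0.054 = 84.0741
Discount to today: PV = 84.0741 / (1 + 0.054)^8 = 84.0741 / 1.523088 = 55.20

55.20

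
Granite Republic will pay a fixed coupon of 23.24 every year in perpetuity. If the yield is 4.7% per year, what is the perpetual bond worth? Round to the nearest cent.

494.47

Level perpetuity: PV = C / r = 23.24 / 0.047 = 494.47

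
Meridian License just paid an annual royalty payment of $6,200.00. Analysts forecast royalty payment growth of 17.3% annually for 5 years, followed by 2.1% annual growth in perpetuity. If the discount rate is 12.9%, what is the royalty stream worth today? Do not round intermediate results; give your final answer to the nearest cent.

D_1 = 7272.60000
D_2 = 8530.75980
D_3 = 10006.58125
D_4 = 11737.71980
D_5 = 13768.34533
Terminal value at year 5: TV = D_5×(1+g_2)/(r−g_2) = 14057.48058/0.108 = 130161.85721
P_0 = D_1/(1+r)^1 + D_2/(1+r)^2 + D_3/(1+r)^3 + D_4/(1+r)^4 + D_5/(1+r)^5 + TV/(1+r)^5
    = 6441.62976 + 6692.67645 + 6953.50706 + 7224.50291 + 7506.06015 + 70960.06866 = 105778.44499

$105778.44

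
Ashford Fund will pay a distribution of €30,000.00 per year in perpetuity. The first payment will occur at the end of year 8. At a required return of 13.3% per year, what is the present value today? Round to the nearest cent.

Value at end of year 7: C / r = €30,000.00 / 0.133 = €225,563.9098
Discount to today: PV = €225,563.9098 / (1 + 0.133)^7 = €225,563.9098 / 2.396676 = €94,115.30

€94115.30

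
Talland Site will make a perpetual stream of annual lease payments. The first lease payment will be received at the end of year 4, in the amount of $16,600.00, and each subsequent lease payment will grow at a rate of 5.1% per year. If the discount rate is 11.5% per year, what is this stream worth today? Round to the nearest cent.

$187112.81

Value at end of year 3: C₁ / (r − g) = $16,600.00 / (0.115 − 0.051) = $259,375.0000
Discount to today: PV = $259,375.0000 / (1 + 0.115)^3 = $259,375.0000 / 1.386196 = $187,112.81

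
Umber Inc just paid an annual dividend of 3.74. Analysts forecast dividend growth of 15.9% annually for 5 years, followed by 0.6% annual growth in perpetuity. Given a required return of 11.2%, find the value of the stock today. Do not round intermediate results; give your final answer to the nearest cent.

64.87

D_1 = 4.33466
D_2 = 5.02387
D_3 = 5.82267
D_4 = 6.74847
D_5 = 7.82148
Terminal value at year 5: TV = D_5×(1+g_2)/(r−g_2) = 7.86841/0.106 = 74.23025
P_0 = D_1/(1+r)^1 + D_2/(1+r)^2 + D_3/(1+r)^3 + D_4/(1+r)^4 + D_5/(1+r)^5 + TV/(1+r)^5
    = 3.89808 + 4.06283 + 4.23455 + 4.41353 + 4.60007 + 43.65731 = 64.86637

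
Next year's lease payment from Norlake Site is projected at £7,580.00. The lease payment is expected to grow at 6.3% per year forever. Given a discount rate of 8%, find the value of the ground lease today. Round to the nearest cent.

£445882.35

Growing perpetuity: P = D₁ / (r − g) = £7,580.0000 / (0.08 − 0.063) = £445,882.35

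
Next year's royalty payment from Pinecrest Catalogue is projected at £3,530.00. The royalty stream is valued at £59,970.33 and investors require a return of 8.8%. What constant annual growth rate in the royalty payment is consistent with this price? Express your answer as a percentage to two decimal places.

P = D₁/(r−g) ⇒ g = r − D₁/P = 0.088 − £3,530.00/£59,970.33 = 0.029138

2.91%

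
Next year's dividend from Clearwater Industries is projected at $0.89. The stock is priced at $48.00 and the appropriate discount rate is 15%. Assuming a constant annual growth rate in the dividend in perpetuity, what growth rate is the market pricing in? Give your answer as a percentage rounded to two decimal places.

P = D₁/(r−g) ⇒ g = r − D₁/P = 0.15 − $0.89/$48.00 = 0.131458

13.15%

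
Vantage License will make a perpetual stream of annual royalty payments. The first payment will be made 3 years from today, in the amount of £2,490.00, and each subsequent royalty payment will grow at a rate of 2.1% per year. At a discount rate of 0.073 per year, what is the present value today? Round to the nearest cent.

£41590.73

Value at end of year 2: C₁ / (r − g) = £2,490.00 / (0.073 − 0.021) = £47,884.6154
Discount to today: PV = £47,884.6154 / (1 + 0.073)^2 = £47,884.6154 / 1.151329 = £41,590.73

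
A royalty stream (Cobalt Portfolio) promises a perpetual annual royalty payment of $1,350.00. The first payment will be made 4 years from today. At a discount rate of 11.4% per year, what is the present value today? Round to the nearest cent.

$8565.91

Value at end of year 3: C / r = $1,350.00 / 0.114 = $11,842.1053
Discount to today: PV = $11,842.1053 / (1 + 0.114)^3 = $11,842.1053 / 1.382470 = $8,565.91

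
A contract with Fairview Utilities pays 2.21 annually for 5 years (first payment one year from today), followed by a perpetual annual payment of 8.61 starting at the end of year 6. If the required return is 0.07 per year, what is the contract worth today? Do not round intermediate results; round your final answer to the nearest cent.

PV of 5-year annuity: 2.21 × [1 − (1+0.07)^−5] / 0.07 = 9.06144
Perpetuity value at year 5: 8.61 / 0.07 = 123.00000
PV of perpetuity: 123.00000 / (1+0.07)^5 = 87.69730
Total PV = 9.06144 + 87.69730 = 96.75874

96.76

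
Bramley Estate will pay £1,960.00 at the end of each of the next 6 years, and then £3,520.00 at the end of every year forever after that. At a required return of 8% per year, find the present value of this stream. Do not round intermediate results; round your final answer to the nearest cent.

PV of 6-year annuity: £1,960.00 × [1 − (1+0.08)^−6] / 0.08 = 9060.84414
Perpetuity value at year 6: £3,520.00 / 0.08 = 44000.00000
PV of perpetuity: 44000.00000 / (1+0.08)^6 = 27727.46358
Total PV = 9060.84414 + 27727.46358 = 36788.30772

£36788.31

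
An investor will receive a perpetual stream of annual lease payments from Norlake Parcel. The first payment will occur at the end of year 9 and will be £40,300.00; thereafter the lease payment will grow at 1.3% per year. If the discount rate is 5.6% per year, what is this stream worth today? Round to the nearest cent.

Value at end of year 8: C₁ / (r − g) = £40,300.00 / (0.056 − 0.013) = £937,209.3023
Discount to today: PV = £937,209.3023 / (1 + 0.056)^8 = £937,209.3023 / 1.546363 = £606,073.43

£606073.43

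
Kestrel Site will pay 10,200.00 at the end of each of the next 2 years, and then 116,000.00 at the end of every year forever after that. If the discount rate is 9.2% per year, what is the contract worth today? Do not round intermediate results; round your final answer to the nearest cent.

1075259.27

PV of 2-year annuity: 10,200.00 × [1 − (1+0.092)^−2] / 0.092 = 17894.37669
Perpetuity value at year 2: 116,000.00 / 0.092 = 1260869.56522
PV of perpetuity: 1260869.56522 / (1+0.092)^2 = 1057364.88919
Total PV = 17894.37669 + 1057364.88919 = 1075259.26587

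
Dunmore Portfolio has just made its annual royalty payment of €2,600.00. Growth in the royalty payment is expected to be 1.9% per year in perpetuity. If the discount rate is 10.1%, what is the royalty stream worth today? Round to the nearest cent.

D₁ = D₀ × (1 + g) = €2,600.00 × 1.019 = €2,649.4000
Growing perpetuity: P = D₁ / (r − g) = €2,649.4000 / (0.101 − 0.019) = €32,309.76

€32309.76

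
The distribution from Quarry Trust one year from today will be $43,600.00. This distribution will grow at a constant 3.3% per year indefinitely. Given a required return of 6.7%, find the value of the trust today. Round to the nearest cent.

Growing perpetuity: P = D₁ / (r − g) = $43,600.0000 / (0.067 − 0.033) = $1,282,352.94

$1282352.94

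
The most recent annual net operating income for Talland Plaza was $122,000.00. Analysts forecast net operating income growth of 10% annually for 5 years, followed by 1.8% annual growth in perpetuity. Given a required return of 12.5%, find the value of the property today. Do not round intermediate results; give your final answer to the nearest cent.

$1607866.77

D_1 = 134200.00000
D_2 = 147620.00000
D_3 = 162382.00000
D_4 = 178620.20000
D_5 = 196482.22000
Terminal value at year 5: TV = D_5×(1+g_2)/(r−g_2) = 200018.89996/0.107 = 1869335.51364
P_0 = D_1/(1+r)^1 + D_2/(1+r)^2 + D_3/(1+r)^3 + D_4/(1+r)^4 + D_5/(1+r)^5 + TV/(1+r)^5
    = 119288.88889 + 116638.02469 + 114046.06859 + 111511.71151 + 109033.67347 + 1037348.40744 = 1607866.77459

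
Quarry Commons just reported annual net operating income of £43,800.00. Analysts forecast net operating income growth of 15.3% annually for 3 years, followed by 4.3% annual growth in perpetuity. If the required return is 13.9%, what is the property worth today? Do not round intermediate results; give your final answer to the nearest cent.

£628289.47

D_1 = 50501.40000
D_2 = 58228.11420
D_3 = 67137.01567
Terminal value at year 3: TV = D_3×(1+g_2)/(r−g_2) = 70023.90735/0.096 = 729415.70153
P_0 = D_1/(1+r)^1 + D_2/(1+r)^2 + D_3/(1+r)^3 + TV/(1+r)^3
    = 44338.36699 + 44883.35131 + 45435.03429 + 493632.71629 = 628289.46888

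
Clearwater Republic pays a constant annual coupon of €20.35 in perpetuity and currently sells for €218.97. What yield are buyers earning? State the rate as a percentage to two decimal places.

P = C/r ⇒ r = C/P = €20.35/€218.97 = 0.092935

9.29%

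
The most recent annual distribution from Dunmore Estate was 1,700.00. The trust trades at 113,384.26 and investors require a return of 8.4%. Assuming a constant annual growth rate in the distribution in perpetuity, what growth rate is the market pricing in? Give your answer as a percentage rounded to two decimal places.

6.80%

P = D₀(1+g)/(r−g) ⇒ P(r−g) = D₀(1+g) ⇒ g(P+D₀) = P·r − D₀
g = (P·r − D₀)/(P + D₀) = (113,384.26×0.084 − 1,700.00) / (113,384.26 + 1,700.00) = 0.067987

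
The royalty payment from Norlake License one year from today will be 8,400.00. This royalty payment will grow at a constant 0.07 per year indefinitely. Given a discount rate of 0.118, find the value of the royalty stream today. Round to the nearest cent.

Growing perpetuity: P = D₁ / (r − g) = 8,400.0000 / (0.118 − 0.07) = 175,000.00

175000.00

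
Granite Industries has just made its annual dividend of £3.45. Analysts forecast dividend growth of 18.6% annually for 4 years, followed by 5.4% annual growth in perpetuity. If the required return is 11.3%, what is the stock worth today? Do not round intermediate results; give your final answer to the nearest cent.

D_1 = 4.09170
D_2 = 4.85276
D_3 = 5.75537
D_4 = 6.82587
Terminal value at year 4: TV = D_4×(1+g_2)/(r−g_2) = 7.19446/0.059 = 121.94007
P_0 = D_1/(1+r)^1 + D_2/(1+r)^2 + D_3/(1+r)^3 + D_4/(1+r)^4 + TV/(1+r)^4
    = 3.67628 + 3.91740 + 4.17434 + 4.44813 + 79.46315 = 95.67930

£95.68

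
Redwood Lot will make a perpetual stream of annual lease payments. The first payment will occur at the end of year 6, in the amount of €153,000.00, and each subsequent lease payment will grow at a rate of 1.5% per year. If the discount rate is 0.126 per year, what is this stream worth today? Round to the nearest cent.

Value at end of year 5: C₁ / (r − g) = €153,000.00 / (0.126 − 0.015) = €1,378,378.3784
Discount to today: PV = €1,378,378.3784 / (1 + 0.126)^5 = €1,378,378.3784 / 1.810056 = €761,511.56

€761511.56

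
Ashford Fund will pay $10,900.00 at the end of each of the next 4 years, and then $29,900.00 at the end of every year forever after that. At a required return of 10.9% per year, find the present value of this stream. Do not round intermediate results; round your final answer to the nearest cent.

PV of 4-year annuity: $10,900.00 × [1 − (1+0.109)^−4] / 0.109 = 33888.98645
Perpetuity value at year 4: $29,900.00 / 0.109 = 274311.92661
PV of perpetuity: 274311.92661 / (1+0.109)^4 = 181350.39497
Total PV = 33888.98645 + 181350.39497 = 215239.38142

$215239.38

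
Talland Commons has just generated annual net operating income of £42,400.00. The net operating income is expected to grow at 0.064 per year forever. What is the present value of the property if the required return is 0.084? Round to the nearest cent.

£2255680.00

D₁ = D₀ × (1 + g) = £42,400.00 × 1.064 = £45,113.6000
Growing perpetuity: P = D₁ / (r − g) = £45,113.6000 / (0.084 − 0.064) = £2,255,680.00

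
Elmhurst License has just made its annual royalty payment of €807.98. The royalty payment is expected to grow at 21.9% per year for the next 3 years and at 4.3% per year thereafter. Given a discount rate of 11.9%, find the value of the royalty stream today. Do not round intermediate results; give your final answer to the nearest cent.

€17218.38

D_1 = 984.92762
D_2 = 1200.62677
D_3 = 1463.56403
Terminal value at year 3: TV = D_3×(1+g_2)/(r−g_2) = 1526.49728/0.076 = 20085.49059
P_0 = D_1/(1+r)^1 + D_2/(1+r)^2 + D_3/(1+r)^3 + TV/(1+r)^3
    = 880.18554 + 958.84377 + 1044.53132 + 14334.81803 = 17218.37866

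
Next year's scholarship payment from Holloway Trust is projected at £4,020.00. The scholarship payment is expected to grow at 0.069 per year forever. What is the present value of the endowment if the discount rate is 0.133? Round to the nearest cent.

Growing perpetuity: P = D₁ / (r − g) = £4,020.0000 / (0.133 − 0.069) = £62,812.50

£62812.50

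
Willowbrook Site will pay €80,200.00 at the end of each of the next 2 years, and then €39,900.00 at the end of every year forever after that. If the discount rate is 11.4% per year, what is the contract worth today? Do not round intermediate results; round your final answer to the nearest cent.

€418649.86

PV of 2-year annuity: €80,200.00 × [1 − (1+0.114)^−2] / 0.114 = 136618.32915
Perpetuity value at year 2: €39,900.00 / 0.114 = 350000.00000
PV of perpetuity: 350000.00000 / (1+0.114)^2 = 282031.52951
Total PV = 136618.32915 + 282031.52951 = 418649.85866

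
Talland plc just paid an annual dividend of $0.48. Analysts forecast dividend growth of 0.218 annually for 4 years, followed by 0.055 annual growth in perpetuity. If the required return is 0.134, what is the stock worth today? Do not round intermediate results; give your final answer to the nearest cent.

$10.83

D_1 = 0.58464
D_2 = 0.71209
D_3 = 0.86733
D_4 = 1.05640
Terminal value at year 4: TV = D_4×(1+g_2)/(r−g_2) = 1.11451/0.079 = 14.10769
P_0 = D_1/(1+r)^1 + D_2/(1+r)^2 + D_3/(1+r)^3 + D_4/(1+r)^4 + TV/(1+r)^4
    = 0.51556 + 0.55374 + 0.59476 + 0.63882 + 8.53107 = 10.83395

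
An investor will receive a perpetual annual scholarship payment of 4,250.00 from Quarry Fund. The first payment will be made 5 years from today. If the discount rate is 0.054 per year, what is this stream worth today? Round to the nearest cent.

63772.39

Value at end of year 4: C / r = 4,250.00 / 0.054 = 78,703.7037
Discount to today: PV = 78,703.7037 / (1 + 0.054)^4 = 78,703.7037 / 1.234134 = 63,772.39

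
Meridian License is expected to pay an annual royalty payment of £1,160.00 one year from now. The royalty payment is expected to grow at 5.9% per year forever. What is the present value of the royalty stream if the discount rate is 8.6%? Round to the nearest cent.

Growing perpetuity: P = D₁ / (r − g) = £1,160.0000 / (0.086 − 0.059) = £42,962.96

£42962.96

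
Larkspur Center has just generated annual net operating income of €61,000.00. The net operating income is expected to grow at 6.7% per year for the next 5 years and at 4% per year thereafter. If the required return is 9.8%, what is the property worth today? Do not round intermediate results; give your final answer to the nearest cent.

D_1 = 65087.00000
D_2 = 69447.82900
D_3 = 74100.83354
D_4 = 79065.58939
D_5 = 84362.98388
Terminal value at year 5: TV = D_5×(1+g_2)/(r−g_2) = 87737.50323/0.058 = 1512715.57301
P_0 = D_1/(1+r)^1 + D_2/(1+r)^2 + D_3/(1+r)^3 + D_4/(1+r)^4 + D_5/(1+r)^5 + TV/(1+r)^5
    = 59277.77778 + 57604.17932 + 55977.83181 + 54397.40122 + 52861.59117 + 947863.01410 = 1227981.79541

€1227981.80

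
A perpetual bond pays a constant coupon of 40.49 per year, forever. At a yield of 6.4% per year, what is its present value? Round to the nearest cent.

632.66

Level perpetuity: PV = C / r = 40.49 / 0.064 = 632.66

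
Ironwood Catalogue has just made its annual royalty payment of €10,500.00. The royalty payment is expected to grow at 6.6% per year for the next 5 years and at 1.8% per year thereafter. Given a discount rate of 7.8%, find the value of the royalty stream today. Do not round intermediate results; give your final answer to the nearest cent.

€219225.29

D_1 = 11193.00000
D_2 = 11931.73800
D_3 = 12719.23271
D_4 = 13558.70207
D_5 = 14453.57640
Terminal value at year 5: TV = D_5×(1+g_2)/(r−g_2) = 14713.74078/0.06 = 245229.01297
P_0 = D_1/(1+r)^1 + D_2/(1+r)^2 + D_3/(1+r)^3 + D_4/(1+r)^4 + D_5/(1+r)^5 + TV/(1+r)^5
    = 10383.11688 + 10267.53488 + 10153.23950 + 10040.21642 + 9928.45149 + 168452.72697 = 219225.28615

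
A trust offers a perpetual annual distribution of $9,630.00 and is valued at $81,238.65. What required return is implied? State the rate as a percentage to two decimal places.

P = C/r ⇒ r = C/P = $9,630.00/$81,238.65 = 0.118540

11.85%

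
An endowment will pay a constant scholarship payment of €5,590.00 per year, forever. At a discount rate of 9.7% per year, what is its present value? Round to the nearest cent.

Level perpetuity: PV = C / r = €5,590.00 / 0.097 = €57,628.87

€57628.87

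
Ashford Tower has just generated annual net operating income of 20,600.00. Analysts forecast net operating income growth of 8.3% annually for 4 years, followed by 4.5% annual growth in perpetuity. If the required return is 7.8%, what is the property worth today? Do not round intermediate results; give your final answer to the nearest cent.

747880.37

D_1 = 22309.80000
D_2 = 24161.51340
D_3 = 26166.91901
D_4 = 28338.77329
Terminal value at year 4: TV = D_4×(1+g_2)/(r−g_2) = 29614.01809/0.033 = 897394.48752
P_0 = D_1/(1+r)^1 + D_2/(1+r)^2 + D_3/(1+r)^3 + D_4/(1+r)^4 + TV/(1+r)^4
    = 20695.54731 + 20791.53779 + 20887.97349 + 20984.85649 + 664520.45542 = 747880.37050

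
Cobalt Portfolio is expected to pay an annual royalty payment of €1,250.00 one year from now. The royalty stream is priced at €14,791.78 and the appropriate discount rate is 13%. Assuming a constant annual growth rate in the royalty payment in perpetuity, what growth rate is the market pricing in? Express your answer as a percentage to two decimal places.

P = D₁/(r−g) ⇒ g = r − D₁/P = 0.13 − €1,250.00/€14,791.78 = 0.045494

4.55%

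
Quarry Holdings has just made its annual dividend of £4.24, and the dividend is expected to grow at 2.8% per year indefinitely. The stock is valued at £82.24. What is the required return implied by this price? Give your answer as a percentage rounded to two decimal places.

8.10%

D₁ = £4.24 × 1.028 = £4.3587
P = D₁/(r − g) ⇒ r = D₁/P + g = £4.3587/£82.24 + 0.028 = 0.053000 + 0.028 = 0.081000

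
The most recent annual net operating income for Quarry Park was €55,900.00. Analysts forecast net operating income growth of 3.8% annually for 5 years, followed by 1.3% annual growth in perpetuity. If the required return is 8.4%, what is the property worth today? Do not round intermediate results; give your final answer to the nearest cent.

D_1 = 58024.20000
D_2 = 60229.11960
D_3 = 62517.82614
D_4 = 64893.50354
D_5 = 67359.45667
Terminal value at year 5: TV = D_5×(1+g_2)/(r−g_2) = 68235.12961/0.071 = 961058.16351
P_0 = D_1/(1+r)^1 + D_2/(1+r)^2 + D_3/(1+r)^3 + D_4/(1+r)^4 + D_5/(1+r)^5 + TV/(1+r)^5
    = 53527.85978 + 51256.38233 + 49081.29600 + 46998.51038 + 45004.10864 + 642100.87403 = 887969.03116

€887969.03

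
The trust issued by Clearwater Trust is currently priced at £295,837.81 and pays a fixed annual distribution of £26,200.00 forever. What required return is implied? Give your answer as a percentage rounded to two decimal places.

P = C/r ⇒ r = C/P = £26,200.00/£295,837.81 = 0.088562

8.86%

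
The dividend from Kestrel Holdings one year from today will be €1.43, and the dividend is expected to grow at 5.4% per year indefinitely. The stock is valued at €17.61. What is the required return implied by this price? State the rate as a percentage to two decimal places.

P = D₁/(r − g) ⇒ r = D₁/P + g = €1.4300/€17.61 + 0.054 = 0.081204 + 0.054 = 0.135204

13.52%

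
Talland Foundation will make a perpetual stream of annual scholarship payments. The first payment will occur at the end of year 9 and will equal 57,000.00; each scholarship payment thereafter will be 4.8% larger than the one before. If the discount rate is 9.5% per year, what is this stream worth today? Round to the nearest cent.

586764.79

Value at end of year 8: C₁ / (r − g) = 57,000.00 / (0.095 − 0.048) = 1,212,765.9574
Discount to today: PV = 1,212,765.9574 / (1 + 0.095)^8 = 1,212,765.9574 / 2.066869 = 586,764.79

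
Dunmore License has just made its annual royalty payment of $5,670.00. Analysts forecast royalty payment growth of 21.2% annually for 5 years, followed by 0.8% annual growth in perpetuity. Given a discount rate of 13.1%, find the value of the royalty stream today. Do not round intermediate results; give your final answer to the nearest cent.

D_1 = 6872.04000
D_2 = 8328.91248
D_3 = 10094.64193
D_4 = 12234.70601
D_5 = 14828.46369
Terminal value at year 5: TV = D_5×(1+g_2)/(r−g_2) = 14947.09140/0.123 = 121521.06828
P_0 = D_1/(1+r)^1 + D_2/(1+r)^2 + D_3/(1+r)^3 + D_4/(1+r)^4 + D_5/(1+r)^5 + TV/(1+r)^5
    = 6076.07427 + 6511.23078 + 6977.55235 + 7477.27095 + 8012.77842 + 65665.69635 = 100720.60313

$100720.60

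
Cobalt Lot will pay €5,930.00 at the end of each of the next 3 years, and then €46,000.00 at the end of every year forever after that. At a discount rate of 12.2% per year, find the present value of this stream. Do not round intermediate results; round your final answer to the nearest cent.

PV of 3-year annuity: €5,930.00 × [1 − (1+0.122)^−3] / 0.122 = 14194.05203
Perpetuity value at year 3: €46,000.00 / 0.122 = 377049.18033
PV of perpetuity: 377049.18033 / (1+0.122)^3 = 266943.54910
Total PV = 14194.05203 + 266943.54910 = 281137.60112

€281137.60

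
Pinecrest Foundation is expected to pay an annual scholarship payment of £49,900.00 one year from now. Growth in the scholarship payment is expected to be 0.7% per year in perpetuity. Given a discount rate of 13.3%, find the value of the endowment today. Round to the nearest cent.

Growing perpetuity: P = D₁ / (r − g) = £49,900.0000 / (0.133 − 0.007) = £396,031.75

£396031.75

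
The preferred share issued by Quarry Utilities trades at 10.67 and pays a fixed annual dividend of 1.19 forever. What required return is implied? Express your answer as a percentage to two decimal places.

P = C/r ⇒ r = C/P = 1.19/10.67 = 0.111528

11.15%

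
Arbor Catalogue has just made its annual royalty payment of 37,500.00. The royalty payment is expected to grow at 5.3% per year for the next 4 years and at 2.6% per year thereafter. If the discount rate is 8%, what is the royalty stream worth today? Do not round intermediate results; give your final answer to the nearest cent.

D_1 = 39487.50000
D_2 = 41580.33750
D_3 = 43784.09539
D_4 = 46104.65244
Terminal value at year 4: TV = D_4×(1+g_2)/(r−g_2) = 47303.37341/0.054 = 875988.39642
P_0 = D_1/(1+r)^1 + D_2/(1+r)^2 + D_3/(1+r)^3 + D_4/(1+r)^4 + TV/(1+r)^4
    = 36562.50000 + 35648.43750 + 34757.22656 + 33888.29590 + 643877.62207 = 784734.08203

784734.08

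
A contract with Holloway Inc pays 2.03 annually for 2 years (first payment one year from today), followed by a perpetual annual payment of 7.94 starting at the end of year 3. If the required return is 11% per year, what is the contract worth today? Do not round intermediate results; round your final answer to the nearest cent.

62.06

PV of 2-year annuity: 2.03 × [1 − (1+0.11)^−2] / 0.11 = 3.47642
Perpetuity value at year 2: 7.94 / 0.11 = 72.18182
PV of perpetuity: 72.18182 / (1+0.11)^2 = 58.58438
Total PV = 3.47642 + 58.58438 = 62.06081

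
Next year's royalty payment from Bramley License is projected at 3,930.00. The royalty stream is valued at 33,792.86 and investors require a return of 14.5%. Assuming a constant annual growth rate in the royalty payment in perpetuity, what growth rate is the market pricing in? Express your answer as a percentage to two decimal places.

2.87%

P = D₁/(r−g) ⇒ g = r − D₁/P = 0.145 − 3,930.00/33,792.86 = 0.028703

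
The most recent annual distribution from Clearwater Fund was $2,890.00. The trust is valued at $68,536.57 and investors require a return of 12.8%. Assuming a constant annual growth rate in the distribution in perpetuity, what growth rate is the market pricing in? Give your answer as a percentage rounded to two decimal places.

8.24%

P = D₀(1+g)/(r−g) ⇒ P(r−g) = D₀(1+g) ⇒ g(P+D₀) = P·r − D₀
g = (P·r − D₀)/(P + D₀) = ($68,536.57×0.128 − $2,890.00) / ($68,536.57 + $2,890.00) = 0.082360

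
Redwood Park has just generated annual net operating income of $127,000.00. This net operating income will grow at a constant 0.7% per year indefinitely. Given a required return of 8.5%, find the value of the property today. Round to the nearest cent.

$1639602.56

D₁ = D₀ × (1 + g) = $127,000.00 × 1.007 = $127,889.0000
Growing perpetuity: P = D₁ / (r − g) = $127,889.0000 / (0.085 − 0.007) = $1,639,602.56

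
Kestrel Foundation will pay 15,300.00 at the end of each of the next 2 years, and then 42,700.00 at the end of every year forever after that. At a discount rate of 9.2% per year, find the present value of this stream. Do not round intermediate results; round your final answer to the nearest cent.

PV of 2-year annuity: 15,300.00 × [1 − (1+0.092)^−2] / 0.092 = 26841.56503
Perpetuity value at year 2: 42,700.00 / 0.092 = 464130.43478
PV of perpetuity: 464130.43478 / (1+0.092)^2 = 389219.66179
Total PV = 26841.56503 + 389219.66179 = 416061.22682

416061.23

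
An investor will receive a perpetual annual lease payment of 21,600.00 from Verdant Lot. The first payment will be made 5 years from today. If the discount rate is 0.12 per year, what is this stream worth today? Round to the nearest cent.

114393.25

Value at end of year 4: C / r = 21,600.00 / 0.12 = 180,000.0000
Discount to today: PV = 180,000.0000 / (1 + 0.12)^4 = 180,000.0000 / 1.573519 = 114,393.25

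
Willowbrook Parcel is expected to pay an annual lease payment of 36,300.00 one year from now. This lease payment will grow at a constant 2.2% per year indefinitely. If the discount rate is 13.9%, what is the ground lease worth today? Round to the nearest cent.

310256.41

Growing perpetuity: P = D₁ / (r − g) = 36,300.0000 / (0.139 − 0.022) = 310,256.41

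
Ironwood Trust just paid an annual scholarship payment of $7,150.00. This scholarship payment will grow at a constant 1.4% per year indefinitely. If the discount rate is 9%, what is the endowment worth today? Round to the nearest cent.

D₁ = D₀ × (1 + g) = $7,150.00 × 1.014 = $7,250.1000
Growing perpetuity: P = D₁ / (r − g) = $7,250.1000 / (0.09 − 0.014) = $95,396.05

$95396.05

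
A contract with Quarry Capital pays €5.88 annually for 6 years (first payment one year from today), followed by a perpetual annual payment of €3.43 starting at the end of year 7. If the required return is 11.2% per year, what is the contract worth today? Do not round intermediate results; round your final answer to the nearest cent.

€40.93

PV of 6-year annuity: €5.88 × [1 − (1+0.112)^−6] / 0.112 = 24.73290
Perpetuity value at year 6: €3.43 / 0.112 = 30.62500
PV of perpetuity: 30.62500 / (1+0.112)^6 = 16.19748
Total PV = 24.73290 + 16.19748 = 40.93037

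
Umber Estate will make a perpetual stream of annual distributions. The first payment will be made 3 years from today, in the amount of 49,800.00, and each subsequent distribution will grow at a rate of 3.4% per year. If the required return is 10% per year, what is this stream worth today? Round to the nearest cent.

623591.28

Value at end of year 2: C₁ / (r − g) = 49,800.00 / (0.1 − 0.034) = 754,545.4545
Discount to today: PV = 754,545.4545 / (1 + 0.1)^2 = 754,545.4545 / 1.210000 = 623,591.28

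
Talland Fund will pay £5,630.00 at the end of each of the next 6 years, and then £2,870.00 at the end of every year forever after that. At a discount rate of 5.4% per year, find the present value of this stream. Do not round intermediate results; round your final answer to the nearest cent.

£66979.62

PV of 6-year annuity: £5,630.00 × [1 − (1+0.054)^−6] / 0.054 = 28214.20576
Perpetuity value at year 6: £2,870.00 / 0.054 = 53148.14815
PV of perpetuity: 53148.14815 / (1+0.054)^6 = 38765.41804
Total PV = 28214.20576 + 38765.41804 = 66979.62380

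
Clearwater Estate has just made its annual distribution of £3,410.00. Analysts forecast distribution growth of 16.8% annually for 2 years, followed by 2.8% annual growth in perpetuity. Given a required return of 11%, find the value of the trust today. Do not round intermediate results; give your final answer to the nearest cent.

£54697.87

D_1 = 3982.88000
D_2 = 4652.00384
Terminal value at year 2: TV = D_2×(1+g_2)/(r−g_2) = 4782.25995/0.082 = 58320.24326
P_0 = D_1/(1+r)^1 + D_2/(1+r)^2 + TV/(1+r)^2
    = 3588.18018 + 3775.67068 + 47334.01774 = 54697.86860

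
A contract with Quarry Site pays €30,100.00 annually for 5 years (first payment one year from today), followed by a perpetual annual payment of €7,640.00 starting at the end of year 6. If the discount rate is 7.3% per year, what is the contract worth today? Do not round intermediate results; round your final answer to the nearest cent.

PV of 5-year annuity: €30,100.00 × [1 − (1+0.073)^−5] / 0.073 = 122430.89631
Perpetuity value at year 5: €7,640.00 / 0.073 = 104657.53425
PV of perpetuity: 104657.53425 / (1+0.073)^5 = 73582.05093
Total PV = 122430.89631 + 73582.05093 = 196012.94724

€196012.95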